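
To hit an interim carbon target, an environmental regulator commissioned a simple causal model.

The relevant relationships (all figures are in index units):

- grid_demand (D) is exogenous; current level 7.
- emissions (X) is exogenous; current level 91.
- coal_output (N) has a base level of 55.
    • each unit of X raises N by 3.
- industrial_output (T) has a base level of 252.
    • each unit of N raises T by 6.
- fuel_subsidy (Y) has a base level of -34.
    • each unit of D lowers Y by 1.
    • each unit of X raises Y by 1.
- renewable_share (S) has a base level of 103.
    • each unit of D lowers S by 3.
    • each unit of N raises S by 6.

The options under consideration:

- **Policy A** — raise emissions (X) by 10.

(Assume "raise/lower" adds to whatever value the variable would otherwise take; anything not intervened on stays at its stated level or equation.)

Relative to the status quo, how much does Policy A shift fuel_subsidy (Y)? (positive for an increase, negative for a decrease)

10

Baseline:
  D = 7
  X = 91
  Y = -34 − 7 + 91 = 50
Policy A (X + 10):
  D = 7
  X = 91 + 10 = 101
  Y = -34 − 7 + 101 = 60
Change in Y: 60 − 50 = 10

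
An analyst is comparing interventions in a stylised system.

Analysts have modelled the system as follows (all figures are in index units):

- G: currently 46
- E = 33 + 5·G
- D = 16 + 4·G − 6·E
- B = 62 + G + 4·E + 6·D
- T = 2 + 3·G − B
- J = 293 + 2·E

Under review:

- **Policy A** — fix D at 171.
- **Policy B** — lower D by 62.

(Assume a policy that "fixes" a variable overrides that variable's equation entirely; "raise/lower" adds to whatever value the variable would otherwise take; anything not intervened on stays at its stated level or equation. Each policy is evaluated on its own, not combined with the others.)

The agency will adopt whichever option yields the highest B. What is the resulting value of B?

2186

Policy A (D := 171):
  G = 46
  E = 33 + 5·46 = 263
  D = 171
  B = 62 + 46 + 4·263 + 6·171 = 2186
Policy B (D − 62):
  G = 46
  E = 33 + 5·46 = 263
  D = 16 + 4·46 − 6·263 (−62 from intervention) = -1440
  B = 62 + 46 + 4·263 + 6·(-1440) = -7480
Comparing — Policy A: B=2186, Policy B: B=-7480. Highest is 2186 (Policy A).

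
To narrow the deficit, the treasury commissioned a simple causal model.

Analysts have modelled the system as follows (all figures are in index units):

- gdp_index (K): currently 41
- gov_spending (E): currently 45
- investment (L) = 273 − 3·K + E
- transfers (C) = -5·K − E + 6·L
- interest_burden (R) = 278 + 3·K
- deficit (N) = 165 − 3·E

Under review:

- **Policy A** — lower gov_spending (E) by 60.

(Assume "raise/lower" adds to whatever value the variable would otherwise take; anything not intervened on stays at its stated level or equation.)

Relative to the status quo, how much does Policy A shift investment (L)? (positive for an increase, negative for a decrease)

Baseline:
  K = 41
  E = 45
  L = 273 − 3·41 + 45 = 195
Policy A (E − 60):
  K = 41
  E = 45 − 60 = -15
  L = 273 − 3·41 + (-15) = 135
Change in L: 135 − 195 = -60

-60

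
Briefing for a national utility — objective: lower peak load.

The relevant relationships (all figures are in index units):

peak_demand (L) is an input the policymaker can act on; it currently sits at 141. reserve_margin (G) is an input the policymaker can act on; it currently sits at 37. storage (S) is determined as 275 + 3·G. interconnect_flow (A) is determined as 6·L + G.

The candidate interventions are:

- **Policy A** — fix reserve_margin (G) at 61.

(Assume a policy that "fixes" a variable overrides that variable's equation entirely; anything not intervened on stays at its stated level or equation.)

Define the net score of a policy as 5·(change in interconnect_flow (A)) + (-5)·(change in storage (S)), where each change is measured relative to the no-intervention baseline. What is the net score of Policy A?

-240

Baseline:
  L = 141
  G = 37
  S = 275 + 3·37 = 386
  A = 0 + 6·141 + 37 = 883
Policy A (G := 61):
  L = 141
  G = 61
  S = 275 + 3·61 = 458
  A = 0 + 6·141 + 61 = 907
ΔA = 907 − 883 = 24; ΔS = 458 − 386 = 72
Score = 5·24 + (-5)·72 = -240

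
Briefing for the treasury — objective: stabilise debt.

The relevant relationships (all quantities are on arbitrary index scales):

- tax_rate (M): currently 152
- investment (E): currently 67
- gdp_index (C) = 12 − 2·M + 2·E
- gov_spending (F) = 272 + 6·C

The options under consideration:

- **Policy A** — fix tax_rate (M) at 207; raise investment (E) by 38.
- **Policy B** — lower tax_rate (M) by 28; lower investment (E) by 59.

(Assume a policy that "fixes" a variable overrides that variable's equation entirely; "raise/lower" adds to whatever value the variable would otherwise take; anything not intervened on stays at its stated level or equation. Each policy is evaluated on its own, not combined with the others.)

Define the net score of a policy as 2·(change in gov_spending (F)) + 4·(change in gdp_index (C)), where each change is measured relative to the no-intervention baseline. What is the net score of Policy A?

-544

Baseline:
  M = 152
  E = 67
  C = 12 − 2·152 + 2·67 = -158
  F = 272 + 6·(-158) = -676
Policy A (M := 207, E + 38):
  M = 207
  E = 67 + 38 = 105
  C = 12 − 2·207 + 2·105 = -192
  F = 272 + 6·(-192) = -880
ΔF = -880 − (-676) = -204; ΔC = -192 − (-158) = -34
Score = 2·(-204) + 4·(-34) = -544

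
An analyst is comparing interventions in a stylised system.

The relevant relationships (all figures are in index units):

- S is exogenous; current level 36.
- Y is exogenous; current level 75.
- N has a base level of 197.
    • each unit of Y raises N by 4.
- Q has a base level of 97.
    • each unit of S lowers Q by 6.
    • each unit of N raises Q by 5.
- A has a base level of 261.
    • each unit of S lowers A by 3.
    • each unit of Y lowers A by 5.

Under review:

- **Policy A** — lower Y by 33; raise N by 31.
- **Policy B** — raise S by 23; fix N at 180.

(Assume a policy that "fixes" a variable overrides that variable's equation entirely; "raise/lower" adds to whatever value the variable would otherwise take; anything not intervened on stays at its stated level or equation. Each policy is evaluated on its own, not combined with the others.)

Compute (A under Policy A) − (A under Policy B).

234

Policy A (Y − 33, N + 31):
  S = 36
  Y = 75 − 33 = 42
  A = 261 − 3·36 − 5·42 = -57
Policy B (S + 23, N := 180):
  S = 36 + 23 = 59
  Y = 75
  A = 261 − 3·59 − 5·75 = -291
A: -57 − (-291) = 234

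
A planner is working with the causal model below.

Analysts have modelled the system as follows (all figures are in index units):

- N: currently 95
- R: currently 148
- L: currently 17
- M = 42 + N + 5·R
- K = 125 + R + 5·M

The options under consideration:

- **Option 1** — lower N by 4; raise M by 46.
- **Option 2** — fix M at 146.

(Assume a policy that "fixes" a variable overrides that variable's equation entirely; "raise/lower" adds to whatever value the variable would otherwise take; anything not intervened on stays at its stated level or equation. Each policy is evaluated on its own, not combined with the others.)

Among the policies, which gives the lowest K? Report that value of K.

1003

Option 1 (N − 4, M + 46):
  N = 95 − 4 = 91
  R = 148
  M = 42 + 91 + 5·148 (+46 from intervention) = 919
  K = 125 + 148 + 5·919 = 4868
Option 2 (M := 146):
  N = 95
  R = 148
  M = 146
  K = 125 + 148 + 5·146 = 1003
Comparing — Option 1: K=4868, Option 2: K=1003. Lowest is 1003 (Option 2).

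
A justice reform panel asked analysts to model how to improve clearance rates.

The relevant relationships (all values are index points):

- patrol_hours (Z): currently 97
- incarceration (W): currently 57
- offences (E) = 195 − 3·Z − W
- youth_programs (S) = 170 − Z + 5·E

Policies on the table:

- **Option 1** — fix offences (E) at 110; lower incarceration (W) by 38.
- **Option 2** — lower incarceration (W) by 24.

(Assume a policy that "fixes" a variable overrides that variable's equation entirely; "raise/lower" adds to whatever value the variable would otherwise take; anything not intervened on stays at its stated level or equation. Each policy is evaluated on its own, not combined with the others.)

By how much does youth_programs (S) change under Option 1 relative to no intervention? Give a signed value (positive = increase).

1315

Baseline:
  Z = 97
  W = 57
  E = 195 − 3·97 − 57 = -153
  S = 170 − 97 + 5·(-153) = -692
Option 1 (E := 110, W − 38):
  Z = 97
  W = 57 − 38 = 19
  E = 110
  S = 170 − 97 + 5·110 = 623
Change in S: 623 − (-692) = 1315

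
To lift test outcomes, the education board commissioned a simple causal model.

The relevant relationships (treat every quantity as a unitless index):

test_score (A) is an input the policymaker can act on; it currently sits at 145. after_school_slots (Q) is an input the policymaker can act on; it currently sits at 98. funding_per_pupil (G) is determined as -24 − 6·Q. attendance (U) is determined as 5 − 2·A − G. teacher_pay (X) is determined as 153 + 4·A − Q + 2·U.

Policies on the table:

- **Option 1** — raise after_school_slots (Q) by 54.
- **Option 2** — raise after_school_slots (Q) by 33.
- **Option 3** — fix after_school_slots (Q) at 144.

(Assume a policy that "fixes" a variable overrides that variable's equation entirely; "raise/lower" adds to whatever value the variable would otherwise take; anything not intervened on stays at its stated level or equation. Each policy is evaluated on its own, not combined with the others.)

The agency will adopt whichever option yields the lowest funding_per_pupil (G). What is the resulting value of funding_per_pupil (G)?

Option 1 (Q + 54):
  Q = 98 + 54 = 152
  G = -24 − 6·152 = -936
Option 2 (Q + 33):
  Q = 98 + 33 = 131
  G = -24 − 6·131 = -810
Option 3 (Q := 144):
  Q = 144
  G = -24 − 6·144 = -888
Comparing — Option 1: G=-936, Option 2: G=-810, Option 3: G=-888. Lowest is -936 (Option 1).

-936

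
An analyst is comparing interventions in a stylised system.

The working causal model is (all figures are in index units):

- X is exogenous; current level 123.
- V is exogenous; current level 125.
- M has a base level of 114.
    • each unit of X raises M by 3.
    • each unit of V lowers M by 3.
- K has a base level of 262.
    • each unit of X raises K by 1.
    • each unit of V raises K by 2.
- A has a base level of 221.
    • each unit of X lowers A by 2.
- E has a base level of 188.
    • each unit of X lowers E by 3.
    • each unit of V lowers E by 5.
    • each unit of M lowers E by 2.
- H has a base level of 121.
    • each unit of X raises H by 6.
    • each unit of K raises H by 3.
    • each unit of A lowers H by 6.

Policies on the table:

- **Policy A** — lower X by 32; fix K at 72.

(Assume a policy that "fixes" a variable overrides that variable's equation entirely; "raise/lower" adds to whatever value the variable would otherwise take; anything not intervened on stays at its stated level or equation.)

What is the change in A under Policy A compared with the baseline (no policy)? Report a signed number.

64

Baseline:
  X = 123
  A = 221 − 2·123 = -25
Policy A (X − 32, K := 72):
  X = 123 − 32 = 91
  A = 221 − 2·91 = 39
Change in A: 39 − (-25) = 64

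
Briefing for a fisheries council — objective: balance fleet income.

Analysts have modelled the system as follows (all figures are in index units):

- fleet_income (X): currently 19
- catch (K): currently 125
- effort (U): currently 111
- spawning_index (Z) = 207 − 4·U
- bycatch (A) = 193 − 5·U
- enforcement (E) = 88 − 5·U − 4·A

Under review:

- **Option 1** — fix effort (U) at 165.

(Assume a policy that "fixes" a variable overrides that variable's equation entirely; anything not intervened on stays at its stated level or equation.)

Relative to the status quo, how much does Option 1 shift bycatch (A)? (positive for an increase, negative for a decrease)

-270

Baseline:
  U = 111
  A = 193 − 5·111 = -362
Option 1 (U := 165):
  U = 165
  A = 193 − 5·165 = -632
Change in A: -632 − (-362) = -270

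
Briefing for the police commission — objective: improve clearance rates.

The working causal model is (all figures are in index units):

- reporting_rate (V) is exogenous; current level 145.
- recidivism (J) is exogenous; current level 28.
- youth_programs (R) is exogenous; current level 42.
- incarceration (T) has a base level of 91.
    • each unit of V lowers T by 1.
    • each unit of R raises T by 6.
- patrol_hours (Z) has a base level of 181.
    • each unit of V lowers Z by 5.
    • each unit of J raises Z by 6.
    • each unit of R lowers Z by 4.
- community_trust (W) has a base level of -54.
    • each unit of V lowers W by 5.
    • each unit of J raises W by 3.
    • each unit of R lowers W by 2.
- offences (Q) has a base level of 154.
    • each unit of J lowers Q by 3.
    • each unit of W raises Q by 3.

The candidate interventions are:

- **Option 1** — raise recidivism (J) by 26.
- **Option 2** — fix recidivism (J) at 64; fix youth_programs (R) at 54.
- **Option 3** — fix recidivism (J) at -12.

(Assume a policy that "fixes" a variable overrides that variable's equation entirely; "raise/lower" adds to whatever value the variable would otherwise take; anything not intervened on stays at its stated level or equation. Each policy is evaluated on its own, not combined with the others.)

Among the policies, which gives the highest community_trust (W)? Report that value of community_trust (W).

Option 1 (J + 26):
  V = 145
  J = 28 + 26 = 54
  R = 42
  W = -54 − 5·145 + 3·54 − 2·42 = -701
Option 2 (J := 64, R := 54):
  V = 145
  J = 64
  R = 54
  W = -54 − 5·145 + 3·64 − 2·54 = -695
Option 3 (J := -12):
  V = 145
  J = -12
  R = 42
  W = -54 − 5·145 + 3·(-12) − 2·42 = -899
Comparing — Option 1: W=-701, Option 2: W=-695, Option 3: W=-899. Highest is -695 (Option 2).

-695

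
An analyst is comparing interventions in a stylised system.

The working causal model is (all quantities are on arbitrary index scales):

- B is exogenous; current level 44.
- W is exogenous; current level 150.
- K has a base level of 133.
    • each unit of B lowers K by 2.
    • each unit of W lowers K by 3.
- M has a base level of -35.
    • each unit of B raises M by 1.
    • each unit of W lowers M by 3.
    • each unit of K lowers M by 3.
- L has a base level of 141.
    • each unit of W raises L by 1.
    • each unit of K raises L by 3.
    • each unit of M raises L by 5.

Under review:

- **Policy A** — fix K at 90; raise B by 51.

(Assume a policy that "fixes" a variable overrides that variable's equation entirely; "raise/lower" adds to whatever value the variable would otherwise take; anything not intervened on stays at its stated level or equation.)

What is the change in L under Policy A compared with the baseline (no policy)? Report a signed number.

Baseline:
  B = 44
  W = 150
  K = 133 − 2·44 − 3·150 = -405
  M = -35 + 44 − 3·150 − 3·(-405) = 774
  L = 141 + 150 + 3·(-405) + 5·774 = 2946
Policy A (K := 90, B + 51):
  B = 44 + 51 = 95
  W = 150
  K = 90
  M = -35 + 95 − 3·150 − 3·90 = -660
  L = 141 + 150 + 3·90 + 5·(-660) = -2739
Change in L: -2739 − 2946 = -5685

-5685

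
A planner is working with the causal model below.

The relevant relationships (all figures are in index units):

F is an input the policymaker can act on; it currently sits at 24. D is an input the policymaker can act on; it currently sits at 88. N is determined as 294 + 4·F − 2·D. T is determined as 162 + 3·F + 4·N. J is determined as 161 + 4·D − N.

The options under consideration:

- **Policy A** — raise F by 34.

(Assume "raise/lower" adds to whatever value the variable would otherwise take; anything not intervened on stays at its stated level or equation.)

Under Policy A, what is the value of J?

163

Policy A (F + 34):
  F = 24 + 34 = 58
  D = 88
  N = 294 + 4·58 − 2·88 = 350
  J = 161 + 4·88 − 350 = 163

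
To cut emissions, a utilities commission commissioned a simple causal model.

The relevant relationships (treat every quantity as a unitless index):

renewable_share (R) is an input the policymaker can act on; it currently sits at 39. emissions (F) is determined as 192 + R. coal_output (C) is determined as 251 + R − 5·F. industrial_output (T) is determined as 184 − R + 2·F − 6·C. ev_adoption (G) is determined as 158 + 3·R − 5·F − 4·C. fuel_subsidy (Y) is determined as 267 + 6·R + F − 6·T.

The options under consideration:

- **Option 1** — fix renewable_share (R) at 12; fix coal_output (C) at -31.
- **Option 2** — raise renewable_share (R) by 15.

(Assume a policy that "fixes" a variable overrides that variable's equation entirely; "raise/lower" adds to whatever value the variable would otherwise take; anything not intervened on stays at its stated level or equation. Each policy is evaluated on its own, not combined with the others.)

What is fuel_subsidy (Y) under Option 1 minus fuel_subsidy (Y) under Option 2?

Option 1 (R := 12, C := -31):
  R = 12
  F = 192 + 12 = 204
  C = -31
  T = 184 − 12 + 2·204 − 6·(-31) = 766
  Y = 267 + 6·12 + 204 − 6·766 = -4053
Option 2 (R + 15):
  R = 39 + 15 = 54
  F = 192 + 54 = 246
  C = 251 + 54 − 5·246 = -925
  T = 184 − 54 + 2·246 − 6·(-925) = 6172
  Y = 267 + 6·54 + 246 − 6·6172 = -36195
Y: -4053 − (-36195) = 32142

32142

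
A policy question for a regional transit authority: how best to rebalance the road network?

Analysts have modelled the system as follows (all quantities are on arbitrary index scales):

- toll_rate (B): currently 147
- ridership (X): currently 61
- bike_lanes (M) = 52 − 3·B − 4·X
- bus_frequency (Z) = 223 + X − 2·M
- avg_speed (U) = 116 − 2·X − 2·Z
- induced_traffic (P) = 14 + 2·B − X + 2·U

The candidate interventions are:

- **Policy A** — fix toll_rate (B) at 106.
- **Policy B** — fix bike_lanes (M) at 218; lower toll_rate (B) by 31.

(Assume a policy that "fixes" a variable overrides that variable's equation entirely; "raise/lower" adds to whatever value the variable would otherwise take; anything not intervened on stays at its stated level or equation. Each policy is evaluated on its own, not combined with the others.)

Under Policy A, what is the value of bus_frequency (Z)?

Policy A (B := 106):
  B = 106
  X = 61
  M = 52 − 3·106 − 4·61 = -510
  Z = 223 + 61 − 2·(-510) = 1304

1304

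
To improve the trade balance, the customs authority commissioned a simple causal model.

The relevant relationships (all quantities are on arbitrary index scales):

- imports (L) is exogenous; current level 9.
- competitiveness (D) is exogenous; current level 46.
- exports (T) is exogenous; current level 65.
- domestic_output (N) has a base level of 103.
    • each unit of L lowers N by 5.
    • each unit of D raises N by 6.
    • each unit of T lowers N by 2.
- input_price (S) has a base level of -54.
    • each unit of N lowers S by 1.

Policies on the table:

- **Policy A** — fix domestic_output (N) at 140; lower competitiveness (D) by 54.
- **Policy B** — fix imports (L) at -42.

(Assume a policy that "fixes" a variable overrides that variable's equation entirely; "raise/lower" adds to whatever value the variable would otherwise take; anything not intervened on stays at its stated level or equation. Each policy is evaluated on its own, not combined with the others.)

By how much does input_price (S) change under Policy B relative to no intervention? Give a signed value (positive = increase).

Baseline:
  L = 9
  D = 46
  T = 65
  N = 103 − 5·9 + 6·46 − 2·65 = 204
  S = -54 − 204 = -258
Policy B (L := -42):
  L = -42
  D = 46
  T = 65
  N = 103 − 5·(-42) + 6·46 − 2·65 = 459
  S = -54 − 459 = -513
Change in S: -513 − (-258) = -255

-255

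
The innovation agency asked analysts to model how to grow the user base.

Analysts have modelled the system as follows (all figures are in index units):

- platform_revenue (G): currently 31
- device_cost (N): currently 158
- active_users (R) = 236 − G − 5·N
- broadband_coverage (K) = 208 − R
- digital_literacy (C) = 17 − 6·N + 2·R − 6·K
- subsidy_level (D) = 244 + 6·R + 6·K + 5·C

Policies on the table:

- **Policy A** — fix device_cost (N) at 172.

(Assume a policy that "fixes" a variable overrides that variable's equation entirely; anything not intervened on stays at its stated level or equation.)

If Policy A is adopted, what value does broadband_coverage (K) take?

863

Policy A (N := 172):
  G = 31
  N = 172
  R = 236 − 31 − 5·172 = -655
  K = 208 − (-655) = 863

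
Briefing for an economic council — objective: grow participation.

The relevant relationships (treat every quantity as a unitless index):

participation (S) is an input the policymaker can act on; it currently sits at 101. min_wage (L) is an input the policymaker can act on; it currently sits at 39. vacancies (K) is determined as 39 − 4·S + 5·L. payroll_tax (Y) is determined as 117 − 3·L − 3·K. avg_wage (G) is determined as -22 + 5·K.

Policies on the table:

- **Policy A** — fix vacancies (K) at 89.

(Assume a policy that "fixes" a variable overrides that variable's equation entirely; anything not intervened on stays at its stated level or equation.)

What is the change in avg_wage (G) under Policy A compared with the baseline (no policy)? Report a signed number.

1295

Baseline:
  S = 101
  L = 39
  K = 39 − 4·101 + 5·39 = -170
  G = -22 + 5·(-170) = -872
Policy A (K := 89):
  S = 101
  L = 39
  K = 89
  G = -22 + 5·89 = 423
Change in G: 423 − (-872) = 1295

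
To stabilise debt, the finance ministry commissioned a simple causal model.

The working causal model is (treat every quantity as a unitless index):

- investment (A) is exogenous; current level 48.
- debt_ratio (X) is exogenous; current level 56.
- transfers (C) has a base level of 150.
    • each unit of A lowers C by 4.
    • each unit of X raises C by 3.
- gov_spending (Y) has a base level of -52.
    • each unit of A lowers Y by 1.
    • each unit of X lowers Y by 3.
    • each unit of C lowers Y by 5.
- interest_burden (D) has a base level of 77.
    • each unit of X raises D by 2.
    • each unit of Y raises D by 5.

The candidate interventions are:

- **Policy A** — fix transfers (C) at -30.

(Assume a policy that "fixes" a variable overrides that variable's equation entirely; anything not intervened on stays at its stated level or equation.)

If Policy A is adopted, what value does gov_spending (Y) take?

Policy A (C := -30):
  A = 48
  X = 56
  C = -30
  Y = -52 − 48 − 3·56 − 5·(-30) = -118

-118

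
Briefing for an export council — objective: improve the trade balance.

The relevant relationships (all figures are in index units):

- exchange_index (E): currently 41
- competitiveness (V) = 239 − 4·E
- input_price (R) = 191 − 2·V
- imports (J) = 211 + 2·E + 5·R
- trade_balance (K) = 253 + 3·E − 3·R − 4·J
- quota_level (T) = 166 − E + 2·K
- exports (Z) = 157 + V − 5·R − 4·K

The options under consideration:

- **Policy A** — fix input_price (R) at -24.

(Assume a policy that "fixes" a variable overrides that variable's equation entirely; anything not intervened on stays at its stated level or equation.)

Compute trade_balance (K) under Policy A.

Policy A (R := -24):
  E = 41
  V = 239 − 4·41 = 75
  R = -24
  J = 211 + 2·41 + 5·(-24) = 173
  K = 253 + 3·41 − 3·(-24) − 4·173 = -244

-244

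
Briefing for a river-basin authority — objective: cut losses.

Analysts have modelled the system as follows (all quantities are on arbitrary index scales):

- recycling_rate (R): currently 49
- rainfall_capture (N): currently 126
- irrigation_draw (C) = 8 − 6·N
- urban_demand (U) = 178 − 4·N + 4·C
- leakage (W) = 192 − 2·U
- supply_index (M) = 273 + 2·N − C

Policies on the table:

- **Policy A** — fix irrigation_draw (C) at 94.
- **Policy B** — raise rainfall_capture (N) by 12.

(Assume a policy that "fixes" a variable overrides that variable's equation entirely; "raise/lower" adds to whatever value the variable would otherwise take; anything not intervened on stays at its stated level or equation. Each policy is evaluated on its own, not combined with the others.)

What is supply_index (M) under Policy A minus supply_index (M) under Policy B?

Policy A (C := 94):
  N = 126
  C = 94
  M = 273 + 2·126 − 94 = 431
Policy B (N + 12):
  N = 126 + 12 = 138
  C = 8 − 6·138 = -820
  M = 273 + 2·138 − (-820) = 1369
M: 431 − 1369 = -938

-938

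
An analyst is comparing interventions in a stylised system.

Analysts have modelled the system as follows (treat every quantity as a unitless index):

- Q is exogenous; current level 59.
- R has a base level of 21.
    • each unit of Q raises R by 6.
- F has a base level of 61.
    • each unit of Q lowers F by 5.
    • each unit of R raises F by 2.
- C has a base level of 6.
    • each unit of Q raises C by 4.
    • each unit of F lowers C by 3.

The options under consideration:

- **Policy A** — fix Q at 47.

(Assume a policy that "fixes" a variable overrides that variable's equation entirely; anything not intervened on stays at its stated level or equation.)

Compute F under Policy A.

432

Policy A (Q := 47):
  Q = 47
  R = 21 + 6·47 = 303
  F = 61 − 5·47 + 2·303 = 432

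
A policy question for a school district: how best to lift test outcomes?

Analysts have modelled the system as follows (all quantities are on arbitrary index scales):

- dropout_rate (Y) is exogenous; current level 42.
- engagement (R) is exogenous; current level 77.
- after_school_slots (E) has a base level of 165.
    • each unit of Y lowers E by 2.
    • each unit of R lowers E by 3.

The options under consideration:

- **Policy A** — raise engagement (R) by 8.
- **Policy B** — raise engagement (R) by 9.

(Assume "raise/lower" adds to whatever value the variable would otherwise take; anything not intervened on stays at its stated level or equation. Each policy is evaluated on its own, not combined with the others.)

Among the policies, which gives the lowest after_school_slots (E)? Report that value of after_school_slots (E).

Policy A (R + 8):
  Y = 42
  R = 77 + 8 = 85
  E = 165 − 2·42 − 3·85 = -174
Policy B (R + 9):
  Y = 42
  R = 77 + 9 = 86
  E = 165 − 2·42 − 3·86 = -177
Comparing — Policy A: E=-174, Policy B: E=-177. Lowest is -177 (Policy B).

-177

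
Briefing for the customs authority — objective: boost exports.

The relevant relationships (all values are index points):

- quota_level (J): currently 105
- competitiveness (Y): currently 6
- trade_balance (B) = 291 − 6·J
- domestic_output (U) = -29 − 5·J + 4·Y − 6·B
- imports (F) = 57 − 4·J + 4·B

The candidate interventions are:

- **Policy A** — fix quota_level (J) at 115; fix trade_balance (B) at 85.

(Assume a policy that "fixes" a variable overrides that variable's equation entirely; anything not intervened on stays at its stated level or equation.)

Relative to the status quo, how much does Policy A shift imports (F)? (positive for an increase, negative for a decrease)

1656

Baseline:
  J = 105
  B = 291 − 6·105 = -339
  F = 57 − 4·105 + 4·(-339) = -1719
Policy A (J := 115, B := 85):
  J = 115
  B = 85
  F = 57 − 4·115 + 4·85 = -63
Change in F: -63 − (-1719) = 1656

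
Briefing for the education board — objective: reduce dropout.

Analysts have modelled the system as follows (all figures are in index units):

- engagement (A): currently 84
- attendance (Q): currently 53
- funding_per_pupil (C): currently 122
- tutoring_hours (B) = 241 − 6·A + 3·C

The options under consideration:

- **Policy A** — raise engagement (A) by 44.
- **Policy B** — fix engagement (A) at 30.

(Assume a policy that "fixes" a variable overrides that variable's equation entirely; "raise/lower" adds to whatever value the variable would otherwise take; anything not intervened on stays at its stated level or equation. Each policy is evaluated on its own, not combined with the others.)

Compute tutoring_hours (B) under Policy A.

-161

Policy A (A + 44):
  A = 84 + 44 = 128
  C = 122
  B = 241 − 6·128 + 3·122 = -161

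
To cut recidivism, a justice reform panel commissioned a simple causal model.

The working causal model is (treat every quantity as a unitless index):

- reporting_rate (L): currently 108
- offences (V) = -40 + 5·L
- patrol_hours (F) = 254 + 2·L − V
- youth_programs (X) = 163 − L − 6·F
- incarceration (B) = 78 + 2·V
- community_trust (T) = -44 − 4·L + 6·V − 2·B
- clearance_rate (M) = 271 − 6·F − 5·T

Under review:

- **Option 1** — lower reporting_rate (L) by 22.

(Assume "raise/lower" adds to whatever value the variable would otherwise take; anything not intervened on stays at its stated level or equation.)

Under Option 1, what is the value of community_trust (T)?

236

Option 1 (L − 22):
  L = 108 − 22 = 86
  V = -40 + 5·86 = 390
  B = 78 + 2·390 = 858
  T = -44 − 4·86 + 6·390 − 2·858 = 236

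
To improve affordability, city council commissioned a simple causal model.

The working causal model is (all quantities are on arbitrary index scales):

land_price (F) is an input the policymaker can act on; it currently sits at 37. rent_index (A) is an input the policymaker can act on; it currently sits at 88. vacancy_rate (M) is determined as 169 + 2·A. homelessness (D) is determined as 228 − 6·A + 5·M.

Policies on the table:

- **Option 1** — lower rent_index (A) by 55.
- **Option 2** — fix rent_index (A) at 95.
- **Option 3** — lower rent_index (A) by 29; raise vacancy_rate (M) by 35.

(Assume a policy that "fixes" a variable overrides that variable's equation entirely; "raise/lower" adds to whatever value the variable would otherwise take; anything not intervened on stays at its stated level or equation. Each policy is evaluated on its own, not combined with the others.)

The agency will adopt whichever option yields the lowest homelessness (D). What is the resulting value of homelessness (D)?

Option 1 (A − 55):
  A = 88 − 55 = 33
  M = 169 + 2·33 = 235
  D = 228 − 6·33 + 5·235 = 1205
Option 2 (A := 95):
  A = 95
  M = 169 + 2·95 = 359
  D = 228 − 6·95 + 5·359 = 1453
Option 3 (A − 29, M + 35):
  A = 88 − 29 = 59
  M = 169 + 2·59 (+35 from intervention) = 322
  D = 228 − 6·59 + 5·322 = 1484
Comparing — Option 1: D=1205, Option 2: D=1453, Option 3: D=1484. Lowest is 1205 (Option 1).

1205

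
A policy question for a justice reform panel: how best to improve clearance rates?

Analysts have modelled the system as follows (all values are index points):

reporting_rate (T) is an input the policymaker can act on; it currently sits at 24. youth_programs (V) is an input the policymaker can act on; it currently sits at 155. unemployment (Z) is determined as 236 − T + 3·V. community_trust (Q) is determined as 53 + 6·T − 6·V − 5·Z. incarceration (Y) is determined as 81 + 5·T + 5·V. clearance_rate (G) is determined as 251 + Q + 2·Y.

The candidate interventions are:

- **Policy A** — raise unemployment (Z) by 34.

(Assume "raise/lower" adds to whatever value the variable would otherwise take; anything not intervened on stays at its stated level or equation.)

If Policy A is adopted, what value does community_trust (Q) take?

Policy A (Z + 34):
  T = 24
  V = 155
  Z = 236 − 24 + 3·155 (+34 from intervention) = 711
  Q = 53 + 6·24 − 6·155 − 5·711 = -4288

-4288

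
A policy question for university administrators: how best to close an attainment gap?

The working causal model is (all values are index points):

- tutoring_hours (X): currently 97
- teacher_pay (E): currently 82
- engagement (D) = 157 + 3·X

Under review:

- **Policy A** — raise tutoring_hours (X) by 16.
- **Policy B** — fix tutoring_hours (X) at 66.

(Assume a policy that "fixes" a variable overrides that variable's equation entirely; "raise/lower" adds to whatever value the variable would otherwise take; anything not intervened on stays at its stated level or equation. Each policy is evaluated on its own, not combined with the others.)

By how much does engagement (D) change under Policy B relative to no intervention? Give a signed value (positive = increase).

Baseline:
  X = 97
  D = 157 + 3·97 = 448
Policy B (X := 66):
  X = 66
  D = 157 + 3·66 = 355
Change in D: 355 − 448 = -93

-93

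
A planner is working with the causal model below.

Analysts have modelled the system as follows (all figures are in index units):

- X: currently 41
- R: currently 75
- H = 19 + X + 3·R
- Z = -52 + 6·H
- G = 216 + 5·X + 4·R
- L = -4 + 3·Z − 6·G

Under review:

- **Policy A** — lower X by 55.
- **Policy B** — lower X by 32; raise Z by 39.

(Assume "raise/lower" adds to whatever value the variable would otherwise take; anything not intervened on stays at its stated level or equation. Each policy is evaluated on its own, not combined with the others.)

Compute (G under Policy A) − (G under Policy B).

Policy A (X − 55):
  X = 41 − 55 = -14
  R = 75
  G = 216 + 5·(-14) + 4·75 = 446
Policy B (X − 32, Z + 39):
  X = 41 − 32 = 9
  R = 75
  G = 216 + 5·9 + 4·75 = 561
G: 446 − 561 = -115

-115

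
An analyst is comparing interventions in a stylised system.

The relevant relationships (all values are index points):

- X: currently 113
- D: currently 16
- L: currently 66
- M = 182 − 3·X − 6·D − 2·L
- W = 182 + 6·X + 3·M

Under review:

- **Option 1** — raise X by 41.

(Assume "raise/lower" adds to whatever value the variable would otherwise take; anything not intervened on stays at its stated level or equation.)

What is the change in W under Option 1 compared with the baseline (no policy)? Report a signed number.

Baseline:
  X = 113
  D = 16
  L = 66
  M = 182 − 3·113 − 6·16 − 2·66 = -385
  W = 182 + 6·113 + 3·(-385) = -295
Option 1 (X + 41):
  X = 113 + 41 = 154
  D = 16
  L = 66
  M = 182 − 3·154 − 6·16 − 2·66 = -508
  W = 182 + 6·154 + 3·(-508) = -418
Change in W: -418 − (-295) = -123

-123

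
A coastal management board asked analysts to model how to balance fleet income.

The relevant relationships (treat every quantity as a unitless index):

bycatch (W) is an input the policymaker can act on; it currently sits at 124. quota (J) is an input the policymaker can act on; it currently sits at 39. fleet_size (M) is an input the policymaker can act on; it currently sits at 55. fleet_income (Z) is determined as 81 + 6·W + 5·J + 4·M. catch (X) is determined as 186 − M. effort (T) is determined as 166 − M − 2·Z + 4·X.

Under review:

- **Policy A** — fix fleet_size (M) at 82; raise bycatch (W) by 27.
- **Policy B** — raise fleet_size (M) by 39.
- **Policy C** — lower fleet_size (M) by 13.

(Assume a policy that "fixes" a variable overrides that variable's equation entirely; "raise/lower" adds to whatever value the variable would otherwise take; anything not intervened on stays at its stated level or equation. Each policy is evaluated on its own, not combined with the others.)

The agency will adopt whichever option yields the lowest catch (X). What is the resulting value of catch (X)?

92

Policy A (M := 82, W + 27):
  M = 82
  X = 186 − 82 = 104
Policy B (M + 39):
  M = 55 + 39 = 94
  X = 186 − 94 = 92
Policy C (M − 13):
  M = 55 − 13 = 42
  X = 186 − 42 = 144
Comparing — Policy A: X=104, Policy B: X=92, Policy C: X=144. Lowest is 92 (Policy B).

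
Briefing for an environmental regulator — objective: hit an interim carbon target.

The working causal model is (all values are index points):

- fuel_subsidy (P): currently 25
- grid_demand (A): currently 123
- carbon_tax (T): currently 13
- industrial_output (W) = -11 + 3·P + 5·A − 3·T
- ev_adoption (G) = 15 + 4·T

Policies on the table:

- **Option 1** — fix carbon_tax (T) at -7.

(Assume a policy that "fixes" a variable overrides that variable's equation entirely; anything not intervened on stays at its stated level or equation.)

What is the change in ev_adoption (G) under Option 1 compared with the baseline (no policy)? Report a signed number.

-80

Baseline:
  T = 13
  G = 15 + 4·13 = 67
Option 1 (T := -7):
  T = -7
  G = 15 + 4·(-7) = -13
Change in G: -13 − 67 = -80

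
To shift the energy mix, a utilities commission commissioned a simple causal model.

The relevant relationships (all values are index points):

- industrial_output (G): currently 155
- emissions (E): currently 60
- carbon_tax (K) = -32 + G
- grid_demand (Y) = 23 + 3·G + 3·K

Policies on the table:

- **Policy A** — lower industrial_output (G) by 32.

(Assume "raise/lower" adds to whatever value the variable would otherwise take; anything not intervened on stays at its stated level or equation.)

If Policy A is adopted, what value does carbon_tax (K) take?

91

Policy A (G − 32):
  G = 155 − 32 = 123
  K = -32 + 123 = 91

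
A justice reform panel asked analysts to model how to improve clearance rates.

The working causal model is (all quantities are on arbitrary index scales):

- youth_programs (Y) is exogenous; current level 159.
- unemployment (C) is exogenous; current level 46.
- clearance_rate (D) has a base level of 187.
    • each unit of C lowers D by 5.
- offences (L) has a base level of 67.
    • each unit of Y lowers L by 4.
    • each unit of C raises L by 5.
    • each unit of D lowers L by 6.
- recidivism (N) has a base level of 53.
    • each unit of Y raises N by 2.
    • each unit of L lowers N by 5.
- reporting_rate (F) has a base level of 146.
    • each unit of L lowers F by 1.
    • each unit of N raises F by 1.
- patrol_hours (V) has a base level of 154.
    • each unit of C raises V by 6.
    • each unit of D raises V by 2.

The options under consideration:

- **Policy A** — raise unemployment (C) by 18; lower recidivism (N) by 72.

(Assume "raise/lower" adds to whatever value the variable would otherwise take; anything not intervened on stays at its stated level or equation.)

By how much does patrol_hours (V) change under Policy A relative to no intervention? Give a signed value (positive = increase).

-72

Baseline:
  C = 46
  D = 187 − 5·46 = -43
  V = 154 + 6·46 + 2·(-43) = 344
Policy A (C + 18, N − 72):
  C = 46 + 18 = 64
  D = 187 − 5·64 = -133
  V = 154 + 6·64 + 2·(-133) = 272
Change in V: 272 − 344 = -72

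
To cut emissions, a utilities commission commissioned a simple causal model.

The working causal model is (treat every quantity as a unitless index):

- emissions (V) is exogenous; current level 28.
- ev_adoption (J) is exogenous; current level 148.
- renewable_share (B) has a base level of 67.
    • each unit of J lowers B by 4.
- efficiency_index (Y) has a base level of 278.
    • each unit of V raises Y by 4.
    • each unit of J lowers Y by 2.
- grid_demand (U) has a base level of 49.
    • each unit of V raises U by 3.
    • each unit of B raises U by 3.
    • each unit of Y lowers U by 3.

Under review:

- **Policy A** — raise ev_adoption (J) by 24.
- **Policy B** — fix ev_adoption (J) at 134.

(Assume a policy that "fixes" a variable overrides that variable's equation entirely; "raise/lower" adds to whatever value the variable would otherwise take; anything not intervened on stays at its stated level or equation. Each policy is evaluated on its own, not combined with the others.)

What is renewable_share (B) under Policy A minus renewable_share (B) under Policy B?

Policy A (J + 24):
  J = 148 + 24 = 172
  B = 67 − 4·172 = -621
Policy B (J := 134):
  J = 134
  B = 67 − 4·134 = -469
B: -621 − (-469) = -152

-152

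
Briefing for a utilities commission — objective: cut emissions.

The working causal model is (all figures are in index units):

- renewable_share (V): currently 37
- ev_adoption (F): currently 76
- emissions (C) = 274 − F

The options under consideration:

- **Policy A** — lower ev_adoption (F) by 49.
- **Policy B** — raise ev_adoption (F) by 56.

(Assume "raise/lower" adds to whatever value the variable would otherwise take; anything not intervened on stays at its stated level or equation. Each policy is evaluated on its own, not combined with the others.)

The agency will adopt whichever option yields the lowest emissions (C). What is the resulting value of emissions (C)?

Policy A (F − 49):
  F = 76 − 49 = 27
  C = 274 − 27 = 247
Policy B (F + 56):
  F = 76 + 56 = 132
  C = 274 − 132 = 142
Comparing — Policy A: C=247, Policy B: C=142. Lowest is 142 (Policy B).

142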